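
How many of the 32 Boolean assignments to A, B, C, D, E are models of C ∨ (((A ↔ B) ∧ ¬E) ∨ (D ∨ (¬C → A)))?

Initial set: {T (C ∨ (((A ↔ B) ∧ ¬E) ∨ (D ∨ (¬C → A))))}.
T (C ∨ (((A ↔ B) ∧ ¬E) ∨ (D ∨ (¬C → A)))): β-rule — branch into T C  //  T (((A ↔ B) ∧ ¬E) ∨ (D ∨ (¬C → A))).
  branch 1 (add T C):
    ○ open, literals {C=true}.
  branch 2 (add T (((A ↔ B) ∧ ¬E) ∨ (D ∨ (¬C → A)))):
    T (((A ↔ B) ∧ ¬E) ∨ (D ∨ (¬C → A))): β-rule — branch into T ((A ↔ B) ∧ ¬E)  //  T (D ∨ (¬C → A)).
      branch 2.1 (add T ((A ↔ B) ∧ ¬E)):
        T ((A ↔ B) ∧ ¬E): α-rule — add T (A ↔ B), T ¬E.
        T (A ↔ B): β-rule — branch into T A, T B  //  F A, F B.
          branch 2.1.1 (add T A, T B):
            ○ open, literals {A=true, B=true, E=false}.
          branch 2.1.2 (add F A, F B):
            ○ open, literals {A=false, B=false, E=false}.
      branch 2.2 (add T (D ∨ (¬C → A))):
        T (D ∨ (¬C → A)): β-rule — branch into T D  //  T (¬C → A).
          branch 2.2.1 (add T D):
            ○ open, literals {D=true}.
          branch 2.2.2 (add T (¬C → A)):
            T (¬C → A): β-rule — branch into F ¬C  //  T A.
              branch 2.2.2.1 (add F ¬C):
                ○ open, literals {C=true}.
              branch 2.2.2.2 (add T A):
                ○ open, literals {A=true}.
0 branches closed, 6 open.
Each open branch fixes some atoms; the unmentioned ones are free. Counting distinct full assignments: branch {C=true} (A, B, D, E) contributes 16 new; branch {A=true, B=true, E=false} (C, D) contributes 2 new; branch {A=false, B=false, E=false} (C, D) contributes 2 new; branch {D=true} (A, B, C, E) contributes 6 new; branch {C=true} (A, B, D, E) contributes 0 new; branch {A=true} (B, C, D, E) contributes 3 new. Total: 29.

29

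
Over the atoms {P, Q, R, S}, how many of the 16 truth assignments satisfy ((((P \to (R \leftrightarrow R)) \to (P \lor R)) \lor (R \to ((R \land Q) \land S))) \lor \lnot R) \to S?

8

Initial set: {(((((P \to (R \leftrightarrow R)) \to (P \lor R)) \lor (R \to ((R \land Q) \land S))) \lor \lnot R) \to S)}.
(((((P \to (R \leftrightarrow R)) \to (P \lor R)) \lor (R \to ((R \land Q) \land S))) \lor \lnot R) \to S): β-rule — branch into \lnot ((((P \to (R \leftrightarrow R)) \to (P \lor R)) \lor (R \to ((R \land Q) \land S))) \lor \lnot R)  //  S.
  branch 1 (add \lnot ((((P \to (R \leftrightarrow R)) \to (P \lor R)) \lor (R \to ((R \land Q) \land S))) \lor \lnot R)):
    \lnot ((((P \to (R \leftrightarrow R)) \to (P \lor R)) \lor (R \to ((R \land Q) \land S))) \lor \lnot R): α-rule — add \lnot (((P \to (R \leftrightarrow R)) \to (P \lor R)) \lor (R \to ((R \land Q) \land S))), \lnot \lnot R.
    \lnot (((P \to (R \leftrightarrow R)) \to (P \lor R)) \lor (R \to ((R \land Q) \land S))): α-rule — add \lnot ((P \to (R \leftrightarrow R)) \to (P \lor R)), \lnot (R \to ((R \land Q) \land S)).
    \lnot ((P \to (R \leftrightarrow R)) \to (P \lor R)): α-rule — add (P \to (R \leftrightarrow R)), \lnot (P \lor R).
    \lnot (R \to ((R \land Q) \land S)): α-rule — add R, \lnot ((R \land Q) \land S).
    \lnot (P \lor R): α-rule — add \lnot P, \lnot R.
    × closes — contains both R and \lnot R.
  branch 2 (add S):
    ○ open, literals {S=T}.
1 branch closed, 1 open.
Each open branch fixes some atoms; the unmentioned ones are free. Counting distinct full assignments: branch {S=T} (P, Q, R) contributes 8 new. Total: 8.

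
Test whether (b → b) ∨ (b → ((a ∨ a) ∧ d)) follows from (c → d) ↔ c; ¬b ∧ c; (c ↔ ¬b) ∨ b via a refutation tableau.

Initial set: {((c → d) ↔ c); (¬b ∧ c); ((c ↔ ¬b) ∨ b); ¬((b → b) ∨ (b → ((a ∨ a) ∧ d)))}.
(¬b ∧ c): α-rule — add ¬b, c.
¬((b → b) ∨ (b → ((a ∨ a) ∧ d))): α-rule — add ¬(b → b), ¬(b → ((a ∨ a) ∧ d)).
¬(b → b): α-rule — add b, ¬b.
× closes — contains both b and ¬b.
All 1 branch closes.
Every branch closed, so the premises entail the conclusion.

Yes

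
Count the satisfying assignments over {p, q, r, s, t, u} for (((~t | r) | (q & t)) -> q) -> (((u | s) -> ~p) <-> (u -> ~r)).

49

Initial set: {((((~t | r) | (q & t)) -> q) -> (((u | s) -> ~p) <-> (u -> ~r)))}.
((((~t | r) | (q & t)) -> q) -> (((u | s) -> ~p) <-> (u -> ~r))): β-rule — branch into ~(((~t | r) | (q & t)) -> q)  //  (((u | s) -> ~p) <-> (u -> ~r)).
  branch 1 (add ~(((~t | r) | (q & t)) -> q)):
    ~(((~t | r) | (q & t)) -> q): α-rule — add ((~t | r) | (q & t)), ~q.
    ((~t | r) | (q & t)): β-rule — branch into (~t | r)  //  (q & t).
      branch 1.1 (add (~t | r)):
        (~t | r): β-rule — branch into ~t  //  r.
          branch 1.1.1 (add ~t):
            ○ open, literals {q=0, t=0}.
          branch 1.1.2 (add r):
            ○ open, literals {q=0, r=1}.
      branch 1.2 (add (q & t)):
        (q & t): α-rule — add q, t.
        × closes — contains both q and ~q.
  branch 2 (add (((u | s) -> ~p) <-> (u -> ~r))):
    (((u | s) -> ~p) <-> (u -> ~r)): β-rule — branch into ((u | s) -> ~p), (u -> ~r)  //  ~((u | s) -> ~p), ~(u -> ~r).
      branch 2.1 (add ((u | s) -> ~p), (u -> ~r)):
        ((u | s) -> ~p): β-rule — branch into ~(u | s)  //  ~p.
          branch 2.1.1 (add ~(u | s)):
            ~(u | s): α-rule — add ~u, ~s.
            (u -> ~r): β-rule — branch into ~u  //  ~r.
              branch 2.1.1.1 (add ~u):
                ○ open, literals {s=0, u=0}.
              branch 2.1.1.2 (add ~r):
                ○ open, literals {r=0, s=0, u=0}.
          branch 2.1.2 (add ~p):
            (u -> ~r): β-rule — branch into ~u  //  ~r.
              branch 2.1.2.1 (add ~u):
                ○ open, literals {p=0, u=0}.
              branch 2.1.2.2 (add ~r):
                ○ open, literals {p=0, r=0}.
      branch 2.2 (add ~((u | s) -> ~p), ~(u -> ~r)):
        ~((u | s) -> ~p): α-rule — add (u | s), ~~p.
        ~(u -> ~r): α-rule — add u, ~~r.
        (u | s): β-rule — branch into u  //  s.
          branch 2.2.1 (add u):
            ○ open, literals {p=1, r=1, u=1}.
          branch 2.2.2 (add s):
            ○ open, literals {p=1, r=1, s=1, u=1}.
1 branch closed, 8 open.
Each open branch fixes some atoms; the unmentioned ones are free. Counting distinct full assignments: branch {q=0, t=0} (p, r, s, u) contributes 16 new; branch {q=0, r=1} (p, s, t, u) contributes 8 new; branch {s=0, u=0} (p, q, r, t) contributes 10 new; branch {r=0, s=0, u=0} (p, q, t) contributes 0 new; branch {p=0, u=0} (q, r, s, t) contributes 5 new; branch {p=0, r=0} (q, s, t, u) contributes 6 new; branch {p=1, r=1, u=1} (q, s, t) contributes 4 new; branch {p=1, r=1, s=1, u=1} (q, t) contributes 0 new. Total: 49.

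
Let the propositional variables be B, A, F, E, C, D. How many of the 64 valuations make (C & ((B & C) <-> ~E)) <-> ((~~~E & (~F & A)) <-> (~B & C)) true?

Initial set: {((C & ((B & C) <-> ~E)) <-> ((~~~E & (~F & A)) <-> (~B & C)))}.
((C & ((B & C) <-> ~E)) <-> ((~~~E & (~F & A)) <-> (~B & C))): β-rule — branch into (C & ((B & C) <-> ~E)), ((~~~E & (~F & A)) <-> (~B & C))  //  ~(C & ((B & C) <-> ~E)), ~((~~~E & (~F & A)) <-> (~B & C)).
  branch 1 (add (C & ((B & C) <-> ~E)), ((~~~E & (~F & A)) <-> (~B & C))):
    (C & ((B & C) <-> ~E)): α-rule — add C, ((B & C) <-> ~E).
    ((~~~E & (~F & A)) <-> (~B & C)): β-rule — branch into (~~~E & (~F & A)), (~B & C)  //  ~(~~~E & (~F & A)), ~(~B & C).
      branch 1.1 (add (~~~E & (~F & A)), (~B & C)):
        (~~~E & (~F & A)): α-rule — add ~~~E, (~F & A).
        (~B & C): α-rule — add ~B, C.
        ~~~E: drop double negation, giving ~E.
        (~F & A): α-rule — add ~F, A.
        ((B & C) <-> ~E): β-rule — branch into (B & C), ~E  //  ~(B & C), ~~E.
          branch 1.1.1 (add (B & C), ~E):
            (B & C): α-rule — add B, C.
            × closes — contains both B and ~B.
          branch 1.1.2 (add ~(B & C), ~~E):
            × closes — contains both E and ~E.
      branch 1.2 (add ~(~~~E & (~F & A)), ~(~B & C)):
        ((B & C) <-> ~E): β-rule — branch into (B & C), ~E  //  ~(B & C), ~~E.
          branch 1.2.1 (add (B & C), ~E):
            (B & C): α-rule — add B, C.
            ~(~~~E & (~F & A)): β-rule — branch into ~~~~E  //  ~(~F & A).
              branch 1.2.1.1 (add ~~~~E):
                ~~~~E: drop double negation, giving ~~E.
                × closes — contains both E and ~E.
              branch 1.2.1.2 (add ~(~F & A)):
                ~(~B & C): β-rule — branch into ~~B  //  ~C.
                  branch 1.2.1.2.1 (add ~~B):
                    ~(~F & A): β-rule — branch into ~~F  //  ~A.
                      branch 1.2.1.2.1.1 (add ~~F):
                        ○ open, literals {B=1, C=1, E=0, F=1}.
                      branch 1.2.1.2.1.2 (add ~A):
                        ○ open, literals {A=0, B=1, C=1, E=0}.
                  branch 1.2.1.2.2 (add ~C):
                    × closes — contains both C and ~C.
          branch 1.2.2 (add ~(B & C), ~~E):
            ~(~~~E & (~F & A)): β-rule — branch into ~~~~E  //  ~(~F & A).
              branch 1.2.2.1 (add ~~~~E):
                ~~~~E: drop double negation, giving ~~E.
                ~(~B & C): β-rule — branch into ~~B  //  ~C.
                  branch 1.2.2.1.1 (add ~~B):
                    ~(B & C): β-rule — branch into ~B  //  ~C.
                      branch 1.2.2.1.1.1 (add ~B):
                        × closes — contains both B and ~B.
                      branch 1.2.2.1.1.2 (add ~C):
                        × closes — contains both C and ~C.
                  branch 1.2.2.1.2 (add ~C):
                    × closes — contains both C and ~C.
              branch 1.2.2.2 (add ~(~F & A)):
                ~(~B & C): β-rule — branch into ~~B  //  ~C.
                  branch 1.2.2.2.1 (add ~~B):
                    ~(B & C): β-rule — branch into ~B  //  ~C.
                      branch 1.2.2.2.1.1 (add ~B):
                        × closes — contains both B and ~B.
                      branch 1.2.2.2.1.2 (add ~C):
                        × closes — contains both C and ~C.
                  branch 1.2.2.2.2 (add ~C):
                    × closes — contains both C and ~C.
  branch 2 (add ~(C & ((B & C) <-> ~E)), ~((~~~E & (~F & A)) <-> (~B & C))):
    ~(C & ((B & C) <-> ~E)): β-rule — branch into ~C  //  ~((B & C) <-> ~E).
      branch 2.1 (add ~C):
        ~((~~~E & (~F & A)) <-> (~B & C)): β-rule — branch into (~~~E & (~F & A)), ~(~B & C)  //  ~(~~~E & (~F & A)), (~B & C).
          branch 2.1.1 (add (~~~E & (~F & A)), ~(~B & C)):
            (~~~E & (~F & A)): α-rule — add ~~~E, (~F & A).
            ~~~E: drop double negation, giving ~E.
            (~F & A): α-rule — add ~F, A.
            ~(~B & C): β-rule — branch into ~~B  //  ~C.
              branch 2.1.1.1 (add ~~B):
                ○ open, literals {A=1, B=1, C=0, E=0, F=0}.
              branch 2.1.1.2 (add ~C):
                ○ open, literals {A=1, C=0, E=0, F=0}.
          branch 2.1.2 (add ~(~~~E & (~F & A)), (~B & C)):
            (~B & C): α-rule — add ~B, C.
            × closes — contains both C and ~C.
      branch 2.2 (add ~((B & C) <-> ~E)):
        ~((~~~E & (~F & A)) <-> (~B & C)): β-rule — branch into (~~~E & (~F & A)), ~(~B & C)  //  ~(~~~E & (~F & A)), (~B & C).
          branch 2.2.1 (add (~~~E & (~F & A)), ~(~B & C)):
            (~~~E & (~F & A)): α-rule — add ~~~E, (~F & A).
            ~~~E: drop double negation, giving ~E.
            (~F & A): α-rule — add ~F, A.
            ~((B & C) <-> ~E): β-rule — branch into (B & C), ~~E  //  ~(B & C), ~E.
              branch 2.2.1.1 (add (B & C), ~~E):
                × closes — contains both E and ~E.
              branch 2.2.1.2 (add ~(B & C), ~E):
                ~(~B & C): β-rule — branch into ~~B  //  ~C.
                  branch 2.2.1.2.1 (add ~~B):
                    ~(B & C): β-rule — branch into ~B  //  ~C.
                      branch 2.2.1.2.1.1 (add ~B):
                        × closes — contains both B and ~B.
                      branch 2.2.1.2.1.2 (add ~C):
                        ○ open, literals {A=1, B=1, C=0, E=0, F=0}.
                  branch 2.2.1.2.2 (add ~C):
                    ~(B & C): β-rule — branch into ~B  //  ~C.
                      branch 2.2.1.2.2.1 (add ~B):
                        ○ open, literals {A=1, B=0, C=0, E=0, F=0}.
                      branch 2.2.1.2.2.2 (add ~C):
                        ○ open, literals {A=1, C=0, E=0, F=0}.
          branch 2.2.2 (add ~(~~~E & (~F & A)), (~B & C)):
            (~B & C): α-rule — add ~B, C.
            ~((B & C) <-> ~E): β-rule — branch into (B & C), ~~E  //  ~(B & C), ~E.
              branch 2.2.2.1 (add (B & C), ~~E):
                (B & C): α-rule — add B, C.
                × closes — contains both B and ~B.
              branch 2.2.2.2 (add ~(B & C), ~E):
                ~(~~~E & (~F & A)): β-rule — branch into ~~~~E  //  ~(~F & A).
                  branch 2.2.2.2.1 (add ~~~~E):
                    ~~~~E: drop double negation, giving ~~E.
                    × closes — contains both E and ~E.
                  branch 2.2.2.2.2 (add ~(~F & A)):
                    ~(B & C): β-rule — branch into ~B  //  ~C.
                      branch 2.2.2.2.2.1 (add ~B):
                        ~(~F & A): β-rule — branch into ~~F  //  ~A.
                          branch 2.2.2.2.2.1.1 (add ~~F):
                            ○ open, literals {B=0, C=1, E=0, F=1}.
                          branch 2.2.2.2.2.1.2 (add ~A):
                            ○ open, literals {A=0, B=0, C=1, E=0}.
                      branch 2.2.2.2.2.2 (add ~C):
                        × closes — contains both C and ~C.
16 branches closed, 9 open.
Each open branch fixes some atoms; the unmentioned ones are free. Counting distinct full assignments: branch {B=1, C=1, E=0, F=1} (A, D) contributes 4 new; branch {A=0, B=1, C=1, E=0} (F, D) contributes 2 new; branch {A=1, B=1, C=0, E=0, F=0} (D) contributes 2 new; branch {A=1, C=0, E=0, F=0} (B, D) contributes 2 new; branch {A=1, B=1, C=0, E=0, F=0} (D) contributes 0 new; branch {A=1, B=0, C=0, E=0, F=0} (D) contributes 0 new; branch {A=1, C=0, E=0, F=0} (B, D) contributes 0 new; branch {B=0, C=1, E=0, F=1} (A, D) contributes 4 new; branch {A=0, B=0, C=1, E=0} (F, D) contributes 2 new. Total: 16.

16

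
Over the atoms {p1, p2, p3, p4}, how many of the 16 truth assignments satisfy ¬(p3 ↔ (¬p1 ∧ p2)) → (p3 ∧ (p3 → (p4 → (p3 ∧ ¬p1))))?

12

Initial set: {(¬(p3 ↔ (¬p1 ∧ p2)) → (p3 ∧ (p3 → (p4 → (p3 ∧ ¬p1)))))}.
(¬(p3 ↔ (¬p1 ∧ p2)) → (p3 ∧ (p3 → (p4 → (p3 ∧ ¬p1))))): β-rule — branch into ¬¬(p3 ↔ (¬p1 ∧ p2))  //  (p3 ∧ (p3 → (p4 → (p3 ∧ ¬p1)))).
  branch 1 (add ¬¬(p3 ↔ (¬p1 ∧ p2))):
    ¬¬(p3 ↔ (¬p1 ∧ p2)): β-rule — branch into p3, (¬p1 ∧ p2)  //  ¬p3, ¬(¬p1 ∧ p2).
      branch 1.1 (add p3, (¬p1 ∧ p2)):
        (¬p1 ∧ p2): α-rule — add ¬p1, p2.
        ○ open, literals {p1=F, p2=T, p3=T}.
      branch 1.2 (add ¬p3, ¬(¬p1 ∧ p2)):
        ¬(¬p1 ∧ p2): β-rule — branch into ¬¬p1  //  ¬p2.
          branch 1.2.1 (add ¬¬p1):
            ○ open, literals {p1=T, p3=F}.
          branch 1.2.2 (add ¬p2):
            ○ open, literals {p2=F, p3=F}.
  branch 2 (add (p3 ∧ (p3 → (p4 → (p3 ∧ ¬p1))))):
    (p3 ∧ (p3 → (p4 → (p3 ∧ ¬p1)))): α-rule — add p3, (p3 → (p4 → (p3 ∧ ¬p1))).
    (p3 → (p4 → (p3 ∧ ¬p1))): β-rule — branch into ¬p3  //  (p4 → (p3 ∧ ¬p1)).
      branch 2.1 (add ¬p3):
        × closes — contains both p3 and ¬p3.
      branch 2.2 (add (p4 → (p3 ∧ ¬p1))):
        (p4 → (p3 ∧ ¬p1)): β-rule — branch into ¬p4  //  (p3 ∧ ¬p1).
          branch 2.2.1 (add ¬p4):
            ○ open, literals {p3=T, p4=F}.
          branch 2.2.2 (add (p3 ∧ ¬p1)):
            (p3 ∧ ¬p1): α-rule — add p3, ¬p1.
            ○ open, literals {p1=F, p3=T}.
1 branch closed, 5 open.
Each open branch fixes some atoms; the unmentioned ones are free. Counting distinct full assignments: branch {p1=F, p2=T, p3=T} (p4) contributes 2 new; branch {p1=T, p3=F} (p2, p4) contributes 4 new; branch {p2=F, p3=F} (p1, p4) contributes 2 new; branch {p3=T, p4=F} (p1, p2) contributes 3 new; branch {p1=F, p3=T} (p2, p4) contributes 1 new. Total: 12.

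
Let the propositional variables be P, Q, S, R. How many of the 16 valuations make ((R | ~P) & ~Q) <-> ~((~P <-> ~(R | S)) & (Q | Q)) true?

Initial set: {(((R | ~P) & ~Q) <-> ~((~P <-> ~(R | S)) & (Q | Q)))}.
(((R | ~P) & ~Q) <-> ~((~P <-> ~(R | S)) & (Q | Q))): β-rule — branch into ((R | ~P) & ~Q), ~((~P <-> ~(R | S)) & (Q | Q))  //  ~((R | ~P) & ~Q), ~~((~P <-> ~(R | S)) & (Q | Q)).
  branch 1 (add ((R | ~P) & ~Q), ~((~P <-> ~(R | S)) & (Q | Q))):
    ((R | ~P) & ~Q): α-rule — add (R | ~P), ~Q.
    ~((~P <-> ~(R | S)) & (Q | Q)): β-rule — branch into ~(~P <-> ~(R | S))  //  ~(Q | Q).
      branch 1.1 (add ~(~P <-> ~(R | S))):
        (R | ~P): β-rule — branch into R  //  ~P.
          branch 1.1.1 (add R):
            ~(~P <-> ~(R | S)): β-rule — branch into ~P, ~~(R | S)  //  ~~P, ~(R | S).
              branch 1.1.1.1 (add ~P, ~~(R | S)):
                ~~(R | S): β-rule — branch into R  //  S.
                  branch 1.1.1.1.1 (add R):
                    ○ open, literals {P=0, Q=0, R=1}.
                  branch 1.1.1.1.2 (add S):
                    ○ open, literals {P=0, Q=0, R=1, S=1}.
              branch 1.1.1.2 (add ~~P, ~(R | S)):
                ~(R | S): α-rule — add ~R, ~S.
                × closes — contains both R and ~R.
          branch 1.1.2 (add ~P):
            ~(~P <-> ~(R | S)): β-rule — branch into ~P, ~~(R | S)  //  ~~P, ~(R | S).
              branch 1.1.2.1 (add ~P, ~~(R | S)):
                ~~(R | S): β-rule — branch into R  //  S.
                  branch 1.1.2.1.1 (add R):
                    ○ open, literals {P=0, Q=0, R=1}.
                  branch 1.1.2.1.2 (add S):
                    ○ open, literals {P=0, Q=0, S=1}.
              branch 1.1.2.2 (add ~~P, ~(R | S)):
                × closes — contains both P and ~P.
      branch 1.2 (add ~(Q | Q)):
        ~(Q | Q): α-rule — add ~Q, ~Q.
        (R | ~P): β-rule — branch into R  //  ~P.
          branch 1.2.1 (add R):
            ○ open, literals {Q=0, R=1}.
          branch 1.2.2 (add ~P):
            ○ open, literals {P=0, Q=0}.
  branch 2 (add ~((R | ~P) & ~Q), ~~((~P <-> ~(R | S)) & (Q | Q))):
    ~~((~P <-> ~(R | S)) & (Q | Q)): α-rule — add (~P <-> ~(R | S)), (Q | Q).
    ~((R | ~P) & ~Q): β-rule — branch into ~(R | ~P)  //  ~~Q.
      branch 2.1 (add ~(R | ~P)):
        ~(R | ~P): α-rule — add ~R, ~~P.
        (~P <-> ~(R | S)): β-rule — branch into ~P, ~(R | S)  //  ~~P, ~~(R | S).
          branch 2.1.1 (add ~P, ~(R | S)):
            × closes — contains both P and ~P.
          branch 2.1.2 (add ~~P, ~~(R | S)):
            (Q | Q): β-rule — branch into Q  //  Q.
              branch 2.1.2.1 (add Q):
                ~~(R | S): β-rule — branch into R  //  S.
                  branch 2.1.2.1.1 (add R):
                    × closes — contains both R and ~R.
                  branch 2.1.2.1.2 (add S):
                    ○ open, literals {P=1, Q=1, R=0, S=1}.
              branch 2.1.2.2 (add Q):
                ~~(R | S): β-rule — branch into R  //  S.
                  branch 2.1.2.2.1 (add R):
                    × closes — contains both R and ~R.
                  branch 2.1.2.2.2 (add S):
                    ○ open, literals {P=1, Q=1, R=0, S=1}.
      branch 2.2 (add ~~Q):
        (~P <-> ~(R | S)): β-rule — branch into ~P, ~(R | S)  //  ~~P, ~~(R | S).
          branch 2.2.1 (add ~P, ~(R | S)):
            ~(R | S): α-rule — add ~R, ~S.
            (Q | Q): β-rule — branch into Q  //  Q.
              branch 2.2.1.1 (add Q):
                ○ open, literals {P=0, Q=1, R=0, S=0}.
              branch 2.2.1.2 (add Q):
                ○ open, literals {P=0, Q=1, R=0, S=0}.
          branch 2.2.2 (add ~~P, ~~(R | S)):
            (Q | Q): β-rule — branch into Q  //  Q.
              branch 2.2.2.1 (add Q):
                ~~(R | S): β-rule — branch into R  //  S.
                  branch 2.2.2.1.1 (add R):
                    ○ open, literals {P=1, Q=1, R=1}.
                  branch 2.2.2.1.2 (add S):
                    ○ open, literals {P=1, Q=1, S=1}.
              branch 2.2.2.2 (add Q):
                ~~(R | S): β-rule — branch into R  //  S.
                  branch 2.2.2.2.1 (add R):
                    ○ open, literals {P=1, Q=1, R=1}.
                  branch 2.2.2.2.2 (add S):
                    ○ open, literals {P=1, Q=1, S=1}.
5 branches closed, 14 open.
Each open branch fixes some atoms; the unmentioned ones are free. Counting distinct full assignments: branch {P=0, Q=0, R=1} (S) contributes 2 new; branch {P=0, Q=0, R=1, S=1} (none free) contributes 0 new; branch {P=0, Q=0, R=1} (S) contributes 0 new; branch {P=0, Q=0, S=1} (R) contributes 1 new; branch {Q=0, R=1} (P, S) contributes 2 new; branch {P=0, Q=0} (S, R) contributes 1 new; branch {P=1, Q=1, R=0, S=1} (none free) contributes 1 new; branch {P=1, Q=1, R=0, S=1} (none free) contributes 0 new; branch {P=0, Q=1, R=0, S=0} (none free) contributes 1 new; branch {P=0, Q=1, R=0, S=0} (none free) contributes 0 new; branch {P=1, Q=1, R=1} (S) contributes 2 new; branch {P=1, Q=1, S=1} (R) contributes 0 new; branch {P=1, Q=1, R=1} (S) contributes 0 new; branch {P=1, Q=1, S=1} (R) contributes 0 new. Total: 10.

10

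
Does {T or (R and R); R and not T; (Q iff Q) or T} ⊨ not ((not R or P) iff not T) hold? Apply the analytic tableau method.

Initial set: {(T or (R and R)); (R and not T); ((Q iff Q) or T); not not ((not R or P) iff not T)}.
(R and not T): α-rule — add R, not T.
(T or (R and R)): β-rule — branch into T  //  (R and R).
  branch 1 (add T):
    × closes — contains both T and not T.
  branch 2 (add (R and R)):
    (R and R): α-rule — add R, R.
    ((Q iff Q) or T): β-rule — branch into (Q iff Q)  //  T.
      branch 2.1 (add (Q iff Q)):
        not not ((not R or P) iff not T): β-rule — branch into (not R or P), not T  //  not (not R or P), not not T.
          branch 2.1.1 (add (not R or P), not T):
            (Q iff Q): β-rule — branch into Q, Q  //  not Q, not Q.
              branch 2.1.1.1 (add Q, Q):
                (not R or P): β-rule — branch into not R  //  P.
                  branch 2.1.1.1.1 (add not R):
                    × closes — contains both R and not R.
                  branch 2.1.1.1.2 (add P):
                    ○ open, literals {P=1, Q=1, R=1, T=0}.
              branch 2.1.1.2 (add not Q, not Q):
                (not R or P): β-rule — branch into not R  //  P.
                  branch 2.1.1.2.1 (add not R):
                    × closes — contains both R and not R.
                  branch 2.1.1.2.2 (add P):
                    ○ open, literals {P=1, Q=0, R=1, T=0}.
          branch 2.1.2 (add not (not R or P), not not T):
            × closes — contains both T and not T.
      branch 2.2 (add T):
        × closes — contains both T and not T.
5 branches closed, 2 open.
An open branch gives a countermodel: P=1, Q=1, R=1, T=0 (unmentioned atoms arbitrary); the premises hold there but the conclusion fails.

No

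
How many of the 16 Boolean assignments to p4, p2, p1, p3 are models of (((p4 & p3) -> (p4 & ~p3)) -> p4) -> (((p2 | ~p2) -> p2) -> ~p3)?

14

Initial set: {((((p4 & p3) -> (p4 & ~p3)) -> p4) -> (((p2 | ~p2) -> p2) -> ~p3))}.
((((p4 & p3) -> (p4 & ~p3)) -> p4) -> (((p2 | ~p2) -> p2) -> ~p3)): β-rule — branch into ~(((p4 & p3) -> (p4 & ~p3)) -> p4)  //  (((p2 | ~p2) -> p2) -> ~p3).
  branch 1 (add ~(((p4 & p3) -> (p4 & ~p3)) -> p4)):
    ~(((p4 & p3) -> (p4 & ~p3)) -> p4): α-rule — add ((p4 & p3) -> (p4 & ~p3)), ~p4.
    ((p4 & p3) -> (p4 & ~p3)): β-rule — branch into ~(p4 & p3)  //  (p4 & ~p3).
      branch 1.1 (add ~(p4 & p3)):
        ~(p4 & p3): β-rule — branch into ~p4  //  ~p3.
          branch 1.1.1 (add ~p4):
            ○ open, literals {p4=F}.
          branch 1.1.2 (add ~p3):
            ○ open, literals {p3=F, p4=F}.
      branch 1.2 (add (p4 & ~p3)):
        (p4 & ~p3): α-rule — add p4, ~p3.
        × closes — contains both p4 and ~p4.
  branch 2 (add (((p2 | ~p2) -> p2) -> ~p3)):
    (((p2 | ~p2) -> p2) -> ~p3): β-rule — branch into ~((p2 | ~p2) -> p2)  //  ~p3.
      branch 2.1 (add ~((p2 | ~p2) -> p2)):
        ~((p2 | ~p2) -> p2): α-rule — add (p2 | ~p2), ~p2.
        (p2 | ~p2): β-rule — branch into p2  //  ~p2.
          branch 2.1.1 (add p2):
            × closes — contains both p2 and ~p2.
          branch 2.1.2 (add ~p2):
            ○ open, literals {p2=F}.
      branch 2.2 (add ~p3):
        ○ open, literals {p3=F}.
2 branches closed, 4 open.
Each open branch fixes some atoms; the unmentioned ones are free. Counting distinct full assignments: branch {p4=F} (p2, p1, p3) contributes 8 new; branch {p3=F, p4=F} (p2, p1) contributes 0 new; branch {p2=F} (p4, p1, p3) contributes 4 new; branch {p3=F} (p4, p2, p1) contributes 2 new. Total: 14.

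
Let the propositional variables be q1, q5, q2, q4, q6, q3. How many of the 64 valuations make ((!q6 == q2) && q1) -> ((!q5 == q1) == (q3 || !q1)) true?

56

Initial set: {(((!q6 == q2) && q1) -> ((!q5 == q1) == (q3 || !q1)))}.
(((!q6 == q2) && q1) -> ((!q5 == q1) == (q3 || !q1))): β-rule — branch into !((!q6 == q2) && q1)  //  ((!q5 == q1) == (q3 || !q1)).
  branch 1 (add !((!q6 == q2) && q1)):
    !((!q6 == q2) && q1): β-rule — branch into !(!q6 == q2)  //  !q1.
      branch 1.1 (add !(!q6 == q2)):
        !(!q6 == q2): β-rule — branch into !q6, !q2  //  !!q6, q2.
          branch 1.1.1 (add !q6, !q2):
            ○ open, literals {q2=false, q6=false}.
          branch 1.1.2 (add !!q6, q2):
            ○ open, literals {q2=true, q6=true}.
      branch 1.2 (add !q1):
        ○ open, literals {q1=false}.
  branch 2 (add ((!q5 == q1) == (q3 || !q1))):
    ((!q5 == q1) == (q3 || !q1)): β-rule — branch into (!q5 == q1), (q3 || !q1)  //  !(!q5 == q1), !(q3 || !q1).
      branch 2.1 (add (!q5 == q1), (q3 || !q1)):
        (!q5 == q1): β-rule — branch into !q5, q1  //  !!q5, !q1.
          branch 2.1.1 (add !q5, q1):
            (q3 || !q1): β-rule — branch into q3  //  !q1.
              branch 2.1.1.1 (add q3):
                ○ open, literals {q1=true, q3=true, q5=false}.
              branch 2.1.1.2 (add !q1):
                × closes — contains both q1 and !q1.
          branch 2.1.2 (add !!q5, !q1):
            (q3 || !q1): β-rule — branch into q3  //  !q1.
              branch 2.1.2.1 (add q3):
                ○ open, literals {q1=false, q3=true, q5=true}.
              branch 2.1.2.2 (add !q1):
                ○ open, literals {q1=false, q5=true}.
      branch 2.2 (add !(!q5 == q1), !(q3 || !q1)):
        !(q3 || !q1): α-rule — add !q3, !!q1.
        !(!q5 == q1): β-rule — branch into !q5, !q1  //  !!q5, q1.
          branch 2.2.1 (add !q5, !q1):
            × closes — contains both q1 and !q1.
          branch 2.2.2 (add !!q5, q1):
            ○ open, literals {q1=true, q3=false, q5=true}.
2 branches closed, 7 open.
Each open branch fixes some atoms; the unmentioned ones are free. Counting distinct full assignments: branch {q2=false, q6=false} (q1, q5, q4, q3) contributes 16 new; branch {q2=true, q6=true} (q1, q5, q4, q3) contributes 16 new; branch {q1=false} (q5, q2, q4, q6, q3) contributes 16 new; branch {q1=true, q3=true, q5=false} (q2, q4, q6) contributes 4 new; branch {q1=false, q3=true, q5=true} (q2, q4, q6) contributes 0 new; branch {q1=false, q5=true} (q2, q4, q6, q3) contributes 0 new; branch {q1=true, q3=false, q5=true} (q2, q4, q6) contributes 4 new. Total: 56.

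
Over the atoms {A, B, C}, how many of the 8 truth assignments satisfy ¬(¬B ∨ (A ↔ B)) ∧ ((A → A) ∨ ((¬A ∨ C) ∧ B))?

Initial set: {T (¬(¬B ∨ (A ↔ B)) ∧ ((A → A) ∨ ((¬A ∨ C) ∧ B)))}.
T (¬(¬B ∨ (A ↔ B)) ∧ ((A → A) ∨ ((¬A ∨ C) ∧ B))): α-rule — add T ¬(¬B ∨ (A ↔ B)), T ((A → A) ∨ ((¬A ∨ C) ∧ B)).
T ¬(¬B ∨ (A ↔ B)): α-rule — add F ¬B, F (A ↔ B).
T ((A → A) ∨ ((¬A ∨ C) ∧ B)): β-rule — branch into T (A → A)  //  T ((¬A ∨ C) ∧ B).
  branch 1 (add T (A → A)):
    F (A ↔ B): β-rule — branch into T A, F B  //  F A, T B.
      branch 1.1 (add T A, F B):
        × closes — contains both B and ¬B.
      branch 1.2 (add F A, T B):
        T (A → A): β-rule — branch into F A  //  T A.
          branch 1.2.1 (add F A):
            ○ open, literals {A=F, B=T}.
          branch 1.2.2 (add T A):
            × closes — contains both A and ¬A.
  branch 2 (add T ((¬A ∨ C) ∧ B)):
    T ((¬A ∨ C) ∧ B): α-rule — add T (¬A ∨ C), T B.
    F (A ↔ B): β-rule — branch into T A, F B  //  F A, T B.
      branch 2.1 (add T A, F B):
        × closes — contains both B and ¬B.
      branch 2.2 (add F A, T B):
        T (¬A ∨ C): β-rule — branch into T ¬A  //  T C.
          branch 2.2.1 (add T ¬A):
            ○ open, literals {A=F, B=T}.
          branch 2.2.2 (add T C):
            ○ open, literals {A=F, B=T, C=T}.
3 branches closed, 3 open.
Each open branch fixes some atoms; the unmentioned ones are free. Counting distinct full assignments: branch {A=F, B=T} (C) contributes 2 new; branch {A=F, B=T} (C) contributes 0 new; branch {A=F, B=T, C=T} (none free) contributes 0 new. Total: 2.

2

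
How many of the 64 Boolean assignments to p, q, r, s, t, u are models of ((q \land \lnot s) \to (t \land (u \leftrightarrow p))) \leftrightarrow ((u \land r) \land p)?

Initial set: {(((q \land \lnot s) \to (t \land (u \leftrightarrow p))) \leftrightarrow ((u \land r) \land p))}.
(((q \land \lnot s) \to (t \land (u \leftrightarrow p))) \leftrightarrow ((u \land r) \land p)): β-rule — branch into ((q \land \lnot s) \to (t \land (u \leftrightarrow p))), ((u \land r) \land p)  //  \lnot ((q \land \lnot s) \to (t \land (u \leftrightarrow p))), \lnot ((u \land r) \land p).
  branch 1 (add ((q \land \lnot s) \to (t \land (u \leftrightarrow p))), ((u \land r) \land p)):
    ((u \land r) \land p): α-rule — add (u \land r), p.
    (u \land r): α-rule — add u, r.
    ((q \land \lnot s) \to (t \land (u \leftrightarrow p))): β-rule — branch into \lnot (q \land \lnot s)  //  (t \land (u \leftrightarrow p)).
      branch 1.1 (add \lnot (q \land \lnot s)):
        \lnot (q \land \lnot s): β-rule — branch into \lnot q  //  \lnot \lnot s.
          branch 1.1.1 (add \lnot q):
            ○ open, literals {p=true, q=false, r=true, u=true}.
          branch 1.1.2 (add \lnot \lnot s):
            ○ open, literals {p=true, r=true, s=true, u=true}.
      branch 1.2 (add (t \land (u \leftrightarrow p))):
        (t \land (u \leftrightarrow p)): α-rule — add t, (u \leftrightarrow p).
        (u \leftrightarrow p): β-rule — branch into u, p  //  \lnot u, \lnot p.
          branch 1.2.1 (add u, p):
            ○ open, literals {p=true, r=true, t=true, u=true}.
          branch 1.2.2 (add \lnot u, \lnot p):
            × closes — contains both u and \lnot u.
  branch 2 (add \lnot ((q \land \lnot s) \to (t \land (u \leftrightarrow p))), \lnot ((u \land r) \land p)):
    \lnot ((q \land \lnot s) \to (t \land (u \leftrightarrow p))): α-rule — add (q \land \lnot s), \lnot (t \land (u \leftrightarrow p)).
    (q \land \lnot s): α-rule — add q, \lnot s.
    \lnot ((u \land r) \land p): β-rule — branch into \lnot (u \land r)  //  \lnot p.
      branch 2.1 (add \lnot (u \land r)):
        \lnot (t \land (u \leftrightarrow p)): β-rule — branch into \lnot t  //  \lnot (u \leftrightarrow p).
          branch 2.1.1 (add \lnot t):
            \lnot (u \land r): β-rule — branch into \lnot u  //  \lnot r.
              branch 2.1.1.1 (add \lnot u):
                ○ open, literals {q=true, s=false, t=false, u=false}.
              branch 2.1.1.2 (add \lnot r):
                ○ open, literals {q=true, r=false, s=false, t=false}.
          branch 2.1.2 (add \lnot (u \leftrightarrow p)):
            \lnot (u \land r): β-rule — branch into \lnot u  //  \lnot r.
              branch 2.1.2.1 (add \lnot u):
                \lnot (u \leftrightarrow p): β-rule — branch into u, \lnot p  //  \lnot u, p.
                  branch 2.1.2.1.1 (add u, \lnot p):
                    × closes — contains both u and \lnot u.
                  branch 2.1.2.1.2 (add \lnot u, p):
                    ○ open, literals {p=true, q=true, s=false, u=false}.
              branch 2.1.2.2 (add \lnot r):
                \lnot (u \leftrightarrow p): β-rule — branch into u, \lnot p  //  \lnot u, p.
                  branch 2.1.2.2.1 (add u, \lnot p):
                    ○ open, literals {p=false, q=true, r=false, s=false, u=true}.
                  branch 2.1.2.2.2 (add \lnot u, p):
                    ○ open, literals {p=true, q=true, r=false, s=false, u=false}.
      branch 2.2 (add \lnot p):
        \lnot (t \land (u \leftrightarrow p)): β-rule — branch into \lnot t  //  \lnot (u \leftrightarrow p).
          branch 2.2.1 (add \lnot t):
            ○ open, literals {p=false, q=true, s=false, t=false}.
          branch 2.2.2 (add \lnot (u \leftrightarrow p)):
            \lnot (u \leftrightarrow p): β-rule — branch into u, \lnot p  //  \lnot u, p.
              branch 2.2.2.1 (add u, \lnot p):
                ○ open, literals {p=false, q=true, s=false, u=true}.
              branch 2.2.2.2 (add \lnot u, p):
                × closes — contains both p and \lnot p.
3 branches closed, 10 open.
Each open branch fixes some atoms; the unmentioned ones are free. Counting distinct full assignments: branch {p=true, q=false, r=true, u=true} (s, t) contributes 4 new; branch {p=true, r=true, s=true, u=true} (q, t) contributes 2 new; branch {p=true, r=true, t=true, u=true} (q, s) contributes 1 new; branch {q=true, s=false, t=false, u=false} (p, r) contributes 4 new; branch {q=true, r=false, s=false, t=false} (p, u) contributes 2 new; branch {p=true, q=true, s=false, u=false} (r, t) contributes 2 new; branch {p=false, q=true, r=false, s=false, u=true} (t) contributes 1 new; branch {p=true, q=true, r=false, s=false, u=false} (t) contributes 0 new; branch {p=false, q=true, s=false, t=false} (r, u) contributes 1 new; branch {p=false, q=true, s=false, u=true} (r, t) contributes 1 new. Total: 18.

18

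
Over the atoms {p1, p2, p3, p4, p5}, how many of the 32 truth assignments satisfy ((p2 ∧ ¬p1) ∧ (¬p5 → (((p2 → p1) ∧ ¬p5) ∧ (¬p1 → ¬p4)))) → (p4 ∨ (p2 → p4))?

30

Initial set: {(((p2 ∧ ¬p1) ∧ (¬p5 → (((p2 → p1) ∧ ¬p5) ∧ (¬p1 → ¬p4)))) → (p4 ∨ (p2 → p4)))}.
(((p2 ∧ ¬p1) ∧ (¬p5 → (((p2 → p1) ∧ ¬p5) ∧ (¬p1 → ¬p4)))) → (p4 ∨ (p2 → p4))): β-rule — branch into ¬((p2 ∧ ¬p1) ∧ (¬p5 → (((p2 → p1) ∧ ¬p5) ∧ (¬p1 → ¬p4))))  //  (p4 ∨ (p2 → p4)).
  branch 1 (add ¬((p2 ∧ ¬p1) ∧ (¬p5 → (((p2 → p1) ∧ ¬p5) ∧ (¬p1 → ¬p4))))):
    ¬((p2 ∧ ¬p1) ∧ (¬p5 → (((p2 → p1) ∧ ¬p5) ∧ (¬p1 → ¬p4)))): β-rule — branch into ¬(p2 ∧ ¬p1)  //  ¬(¬p5 → (((p2 → p1) ∧ ¬p5) ∧ (¬p1 → ¬p4))).
      branch 1.1 (add ¬(p2 ∧ ¬p1)):
        ¬(p2 ∧ ¬p1): β-rule — branch into ¬p2  //  ¬¬p1.
          branch 1.1.1 (add ¬p2):
            ○ open, literals {p2=0}.
          branch 1.1.2 (add ¬¬p1):
            ○ open, literals {p1=1}.
      branch 1.2 (add ¬(¬p5 → (((p2 → p1) ∧ ¬p5) ∧ (¬p1 → ¬p4)))):
        ¬(¬p5 → (((p2 → p1) ∧ ¬p5) ∧ (¬p1 → ¬p4))): α-rule — add ¬p5, ¬(((p2 → p1) ∧ ¬p5) ∧ (¬p1 → ¬p4)).
        ¬(((p2 → p1) ∧ ¬p5) ∧ (¬p1 → ¬p4)): β-rule — branch into ¬((p2 → p1) ∧ ¬p5)  //  ¬(¬p1 → ¬p4).
          branch 1.2.1 (add ¬((p2 → p1) ∧ ¬p5)):
            ¬((p2 → p1) ∧ ¬p5): β-rule — branch into ¬(p2 → p1)  //  ¬¬p5.
              branch 1.2.1.1 (add ¬(p2 → p1)):
                ¬(p2 → p1): α-rule — add p2, ¬p1.
                ○ open, literals {p1=0, p2=1, p5=0}.
              branch 1.2.1.2 (add ¬¬p5):
                × closes — contains both p5 and ¬p5.
          branch 1.2.2 (add ¬(¬p1 → ¬p4)):
            ¬(¬p1 → ¬p4): α-rule — add ¬p1, ¬¬p4.
            ○ open, literals {p1=0, p4=1, p5=0}.
  branch 2 (add (p4 ∨ (p2 → p4))):
    (p4 ∨ (p2 → p4)): β-rule — branch into p4  //  (p2 → p4).
      branch 2.1 (add p4):
        ○ open, literals {p4=1}.
      branch 2.2 (add (p2 → p4)):
        (p2 → p4): β-rule — branch into ¬p2  //  p4.
          branch 2.2.1 (add ¬p2):
            ○ open, literals {p2=0}.
          branch 2.2.2 (add p4):
            ○ open, literals {p4=1}.
1 branch closed, 7 open.
Each open branch fixes some atoms; the unmentioned ones are free. Counting distinct full assignments: branch {p2=0} (p1, p3, p4, p5) contributes 16 new; branch {p1=1} (p2, p3, p4, p5) contributes 8 new; branch {p1=0, p2=1, p5=0} (p3, p4) contributes 4 new; branch {p1=0, p4=1, p5=0} (p2, p3) contributes 0 new; branch {p4=1} (p1, p2, p3, p5) contributes 2 new; branch {p2=0} (p1, p3, p4, p5) contributes 0 new; branch {p4=1} (p1, p2, p3, p5) contributes 0 new. Total: 30.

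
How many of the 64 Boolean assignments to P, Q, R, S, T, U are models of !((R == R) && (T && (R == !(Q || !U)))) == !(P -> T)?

Initial set: {(!((R == R) && (T && (R == !(Q || !U)))) == !(P -> T))}.
(!((R == R) && (T && (R == !(Q || !U)))) == !(P -> T)): β-rule — branch into !((R == R) && (T && (R == !(Q || !U)))), !(P -> T)  //  !!((R == R) && (T && (R == !(Q || !U)))), !!(P -> T).
  branch 1 (add !((R == R) && (T && (R == !(Q || !U)))), !(P -> T)):
    !(P -> T): α-rule — add P, !T.
    !((R == R) && (T && (R == !(Q || !U)))): β-rule — branch into !(R == R)  //  !(T && (R == !(Q || !U))).
      branch 1.1 (add !(R == R)):
        !(R == R): β-rule — branch into R, !R  //  !R, R.
          branch 1.1.1 (add R, !R):
            × closes — contains both R and !R.
          branch 1.1.2 (add !R, R):
            × closes — contains both R and !R.
      branch 1.2 (add !(T && (R == !(Q || !U)))):
        !(T && (R == !(Q || !U))): β-rule — branch into !T  //  !(R == !(Q || !U)).
          branch 1.2.1 (add !T):
            ○ open, literals {P=1, T=0}.
          branch 1.2.2 (add !(R == !(Q || !U))):
            !(R == !(Q || !U)): β-rule — branch into R, !!(Q || !U)  //  !R, !(Q || !U).
              branch 1.2.2.1 (add R, !!(Q || !U)):
                !!(Q || !U): β-rule — branch into Q  //  !U.
                  branch 1.2.2.1.1 (add Q):
                    ○ open, literals {P=1, Q=1, R=1, T=0}.
                  branch 1.2.2.1.2 (add !U):
                    ○ open, literals {P=1, R=1, T=0, U=0}.
              branch 1.2.2.2 (add !R, !(Q || !U)):
                !(Q || !U): α-rule — add !Q, !!U.
                ○ open, literals {P=1, Q=0, R=0, T=0, U=1}.
  branch 2 (add !!((R == R) && (T && (R == !(Q || !U)))), !!(P -> T)):
    !!((R == R) && (T && (R == !(Q || !U)))): α-rule — add (R == R), (T && (R == !(Q || !U))).
    (T && (R == !(Q || !U))): α-rule — add T, (R == !(Q || !U)).
    !!(P -> T): β-rule — branch into !P  //  T.
      branch 2.1 (add !P):
        (R == R): β-rule — branch into R, R  //  !R, !R.
          branch 2.1.1 (add R, R):
            (R == !(Q || !U)): β-rule — branch into R, !(Q || !U)  //  !R, !!(Q || !U).
              branch 2.1.1.1 (add R, !(Q || !U)):
                !(Q || !U): α-rule — add !Q, !!U.
                ○ open, literals {P=0, Q=0, R=1, T=1, U=1}.
              branch 2.1.1.2 (add !R, !!(Q || !U)):
                × closes — contains both R and !R.
          branch 2.1.2 (add !R, !R):
            (R == !(Q || !U)): β-rule — branch into R, !(Q || !U)  //  !R, !!(Q || !U).
              branch 2.1.2.1 (add R, !(Q || !U)):
                × closes — contains both R and !R.
              branch 2.1.2.2 (add !R, !!(Q || !U)):
                !!(Q || !U): β-rule — branch into Q  //  !U.
                  branch 2.1.2.2.1 (add Q):
                    ○ open, literals {P=0, Q=1, R=0, T=1}.
                  branch 2.1.2.2.2 (add !U):
                    ○ open, literals {P=0, R=0, T=1, U=0}.
      branch 2.2 (add T):
        (R == R): β-rule — branch into R, R  //  !R, !R.
          branch 2.2.1 (add R, R):
            (R == !(Q || !U)): β-rule — branch into R, !(Q || !U)  //  !R, !!(Q || !U).
              branch 2.2.1.1 (add R, !(Q || !U)):
                !(Q || !U): α-rule — add !Q, !!U.
                ○ open, literals {Q=0, R=1, T=1, U=1}.
              branch 2.2.1.2 (add !R, !!(Q || !U)):
                × closes — contains both R and !R.
          branch 2.2.2 (add !R, !R):
            (R == !(Q || !U)): β-rule — branch into R, !(Q || !U)  //  !R, !!(Q || !U).
              branch 2.2.2.1 (add R, !(Q || !U)):
                × closes — contains both R and !R.
              branch 2.2.2.2 (add !R, !!(Q || !U)):
                !!(Q || !U): β-rule — branch into Q  //  !U.
                  branch 2.2.2.2.1 (add Q):
                    ○ open, literals {Q=1, R=0, T=1}.
                  branch 2.2.2.2.2 (add !U):
                    ○ open, literals {R=0, T=1, U=0}.
6 branches closed, 10 open.
Each open branch fixes some atoms; the unmentioned ones are free. Counting distinct full assignments: branch {P=1, T=0} (Q, R, S, U) contributes 16 new; branch {P=1, Q=1, R=1, T=0} (S, U) contributes 0 new; branch {P=1, R=1, T=0, U=0} (Q, S) contributes 0 new; branch {P=1, Q=0, R=0, T=0, U=1} (S) contributes 0 new; branch {P=0, Q=0, R=1, T=1, U=1} (S) contributes 2 new; branch {P=0, Q=1, R=0, T=1} (S, U) contributes 4 new; branch {P=0, R=0, T=1, U=0} (Q, S) contributes 2 new; branch {Q=0, R=1, T=1, U=1} (P, S) contributes 2 new; branch {Q=1, R=0, T=1} (P, S, U) contributes 4 new; branch {R=0, T=1, U=0} (P, Q, S) contributes 2 new. Total: 32.

32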